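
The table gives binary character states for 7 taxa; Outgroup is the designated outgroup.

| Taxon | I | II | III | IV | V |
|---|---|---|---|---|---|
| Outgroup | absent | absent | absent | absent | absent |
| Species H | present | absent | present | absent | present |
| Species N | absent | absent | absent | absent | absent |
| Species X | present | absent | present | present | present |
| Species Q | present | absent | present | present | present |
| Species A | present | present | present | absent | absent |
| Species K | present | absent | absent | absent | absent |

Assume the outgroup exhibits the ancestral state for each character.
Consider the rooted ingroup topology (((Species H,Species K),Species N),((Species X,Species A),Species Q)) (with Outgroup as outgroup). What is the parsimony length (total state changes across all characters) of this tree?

10

Map each character onto (((Species H,Species K),Species N),((Species X,Species A),Species Q)) (rooted by Outgroup) and count the minimum state changes it requires (Fitch parsimony):
I: 2; II: 1; III: 2; IV: 2; V: 3.
Total tree length = 10.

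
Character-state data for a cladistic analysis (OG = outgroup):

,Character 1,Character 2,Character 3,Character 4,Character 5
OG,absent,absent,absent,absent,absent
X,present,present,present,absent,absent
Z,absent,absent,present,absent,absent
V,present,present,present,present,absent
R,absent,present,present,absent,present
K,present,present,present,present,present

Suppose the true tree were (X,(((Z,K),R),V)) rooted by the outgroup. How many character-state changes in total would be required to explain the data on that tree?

Map each character onto (X,(((Z,K),R),V)) (rooted by OG) and count the minimum state changes it requires (Fitch parsimony):
Character 1: 3; Character 2: 2; Character 3: 1; Character 4: 2; Character 5: 2.
Total tree length = 10.

10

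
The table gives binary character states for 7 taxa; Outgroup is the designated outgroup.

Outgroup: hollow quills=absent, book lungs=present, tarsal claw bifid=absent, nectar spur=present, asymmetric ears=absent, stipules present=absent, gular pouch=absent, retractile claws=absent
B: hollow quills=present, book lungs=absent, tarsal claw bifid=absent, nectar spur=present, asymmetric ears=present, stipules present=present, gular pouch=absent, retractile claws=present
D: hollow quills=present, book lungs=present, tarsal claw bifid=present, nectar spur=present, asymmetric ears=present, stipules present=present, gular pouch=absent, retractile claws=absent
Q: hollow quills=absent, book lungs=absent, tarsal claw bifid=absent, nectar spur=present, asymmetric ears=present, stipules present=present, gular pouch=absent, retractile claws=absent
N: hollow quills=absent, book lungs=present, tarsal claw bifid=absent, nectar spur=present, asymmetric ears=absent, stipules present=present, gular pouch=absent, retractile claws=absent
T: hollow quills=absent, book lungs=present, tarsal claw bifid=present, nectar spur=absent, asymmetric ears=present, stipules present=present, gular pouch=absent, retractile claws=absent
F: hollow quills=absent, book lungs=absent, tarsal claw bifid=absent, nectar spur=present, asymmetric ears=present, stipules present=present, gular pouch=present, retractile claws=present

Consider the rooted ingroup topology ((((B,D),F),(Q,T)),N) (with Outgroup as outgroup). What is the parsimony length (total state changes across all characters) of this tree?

12

Map each character onto ((((B,D),F),(Q,T)),N) (rooted by Outgroup) and count the minimum state changes it requires (Fitch parsimony):
hollow quills: 1; book lungs: 3; tarsal claw bifid: 2; nectar spur: 1; asymmetric ears: 1; stipules present: 1; gular pouch: 1; retractile claws: 2.
Total tree length = 12.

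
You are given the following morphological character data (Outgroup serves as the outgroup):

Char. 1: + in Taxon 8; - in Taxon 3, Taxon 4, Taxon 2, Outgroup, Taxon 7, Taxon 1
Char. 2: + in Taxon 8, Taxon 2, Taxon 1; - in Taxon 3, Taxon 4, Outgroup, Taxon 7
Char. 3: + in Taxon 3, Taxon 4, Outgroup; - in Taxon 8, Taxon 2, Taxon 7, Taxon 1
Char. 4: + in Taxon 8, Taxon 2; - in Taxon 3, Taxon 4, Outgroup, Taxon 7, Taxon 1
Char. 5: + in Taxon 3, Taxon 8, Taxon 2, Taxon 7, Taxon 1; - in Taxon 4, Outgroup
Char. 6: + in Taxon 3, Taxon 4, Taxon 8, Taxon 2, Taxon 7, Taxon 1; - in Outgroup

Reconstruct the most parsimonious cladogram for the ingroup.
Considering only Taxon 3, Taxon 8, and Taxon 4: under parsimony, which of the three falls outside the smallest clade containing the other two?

Taxon 4

Character polarity is set by the outgroup: the derived state is whichever differs from the outgroup's state, so for Char. 3 the derived state is '-', and for the remaining characters it is '+'.
Char. 1 (derived state '+') is unique to Taxon 8 (autapomorphy; uninformative for grouping).
Only Taxon 1, Taxon 2, and Taxon 8 show the derived state '+' for Char. 2, supporting them as a clade.
Char. 3 (derived state '-') is shared by Taxon 1, Taxon 2, Taxon 7, and Taxon 8 — a synapomorphy uniting that clade.
Char. 4: derived state '+' in Taxon 2 and Taxon 8 only — synapomorphy for {Taxon 2, Taxon 8}.
Char. 5 (derived state '+') is shared by Taxon 1, Taxon 2, Taxon 3, Taxon 7, and Taxon 8 — a synapomorphy uniting that clade.
Char. 6 (derived state '+') is shared by all ingroup taxa — unites the whole ingroup.
Most parsimonious ingroup topology: (((((Taxon 2,Taxon 8),Taxon 1),Taxon 7),Taxon 3),Taxon 4).
Taxon 8 and Taxon 3 share a more recent common ancestor with each other than either does with Taxon 4, so Taxon 4 is the least closely related of the three.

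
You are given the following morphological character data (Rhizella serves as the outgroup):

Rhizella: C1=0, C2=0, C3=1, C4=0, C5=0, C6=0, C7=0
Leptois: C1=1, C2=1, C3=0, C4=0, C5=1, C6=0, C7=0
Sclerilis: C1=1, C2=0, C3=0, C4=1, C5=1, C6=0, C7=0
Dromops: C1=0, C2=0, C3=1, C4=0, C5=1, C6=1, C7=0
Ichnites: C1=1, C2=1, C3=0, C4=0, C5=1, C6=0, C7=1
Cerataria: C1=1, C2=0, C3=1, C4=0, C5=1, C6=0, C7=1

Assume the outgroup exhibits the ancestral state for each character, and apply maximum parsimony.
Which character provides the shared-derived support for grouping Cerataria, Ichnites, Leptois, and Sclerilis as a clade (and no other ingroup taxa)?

Character polarity is set by the outgroup: the derived state is whichever differs from the outgroup's state, so for C3 the derived state is '0', and for the remaining characters it is '1'.
C1 (derived state '1') is shared by Cerataria, Ichnites, Leptois, and Sclerilis — a synapomorphy uniting that clade.
C2 (derived state '1') is shared by Ichnites and Leptois — a synapomorphy uniting that clade.
C3 (derived state '0') is shared by Ichnites, Leptois, and Sclerilis — a synapomorphy uniting that clade.
C4: derived state '1' in Sclerilis only — an autapomorphy, so it tells us nothing about relationships among taxa.
C5 (derived state '1') is shared by all ingroup taxa — unites the whole ingroup.
C6 (derived state '1') is unique to Dromops (autapomorphy; uninformative for grouping).
C7 groups Cerataria and Ichnites, which is incompatible with the clades supported by the remaining characters; treating it as convergent (homoplasy) costs fewer steps than any alternative tree.
Most parsimonious ingroup topology: ((((Leptois,Ichnites),Sclerilis),Cerataria),Dromops).
The clade {Cerataria, Ichnites, Leptois, Sclerilis} is supported by C1: its derived state '1' occurs in exactly those taxa and in no other taxon (including the outgroup).

C1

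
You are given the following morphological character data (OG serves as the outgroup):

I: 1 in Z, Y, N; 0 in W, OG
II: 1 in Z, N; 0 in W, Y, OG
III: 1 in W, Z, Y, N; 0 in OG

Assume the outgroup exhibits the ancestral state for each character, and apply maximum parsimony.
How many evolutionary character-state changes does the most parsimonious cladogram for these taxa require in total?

3

The outgroup has state '0' for every character, so '1' is the derived state throughout.
I: derived state '1' in N, Y, and Z only — synapomorphy for {N, Y, Z}.
II (derived state '1') is shared by N and Z — a synapomorphy uniting that clade.
III (derived state '1') is shared by all ingroup taxa — unites the whole ingroup.
Most parsimonious ingroup topology: (W,((Z,N),Y)).
Changes per character on this tree: I: 1; II: 1; III: 1.
Total = 3.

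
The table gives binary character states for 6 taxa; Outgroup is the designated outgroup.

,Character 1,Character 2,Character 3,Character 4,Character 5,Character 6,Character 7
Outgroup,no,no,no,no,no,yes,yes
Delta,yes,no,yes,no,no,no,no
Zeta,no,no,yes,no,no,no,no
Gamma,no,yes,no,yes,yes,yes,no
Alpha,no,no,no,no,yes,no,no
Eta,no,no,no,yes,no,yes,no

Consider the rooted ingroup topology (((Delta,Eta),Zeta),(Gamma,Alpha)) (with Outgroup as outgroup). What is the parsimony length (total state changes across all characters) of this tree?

11

Map each character onto (((Delta,Eta),Zeta),(Gamma,Alpha)) (rooted by Outgroup) and count the minimum state changes it requires (Fitch parsimony):
Character 1: 1; Character 2: 1; Character 3: 2; Character 4: 2; Character 5: 1; Character 6: 3; Character 7: 1.
Total tree length = 11.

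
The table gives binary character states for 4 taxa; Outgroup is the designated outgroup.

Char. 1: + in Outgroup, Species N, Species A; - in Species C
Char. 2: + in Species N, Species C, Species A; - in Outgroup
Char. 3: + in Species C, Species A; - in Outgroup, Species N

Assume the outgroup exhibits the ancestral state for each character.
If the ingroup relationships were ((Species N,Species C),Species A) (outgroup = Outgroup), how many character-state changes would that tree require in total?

Map each character onto ((Species N,Species C),Species A) (rooted by Outgroup) and count the minimum state changes it requires (Fitch parsimony):
Char. 1: 1; Char. 2: 1; Char. 3: 2.
Total tree length = 4.

4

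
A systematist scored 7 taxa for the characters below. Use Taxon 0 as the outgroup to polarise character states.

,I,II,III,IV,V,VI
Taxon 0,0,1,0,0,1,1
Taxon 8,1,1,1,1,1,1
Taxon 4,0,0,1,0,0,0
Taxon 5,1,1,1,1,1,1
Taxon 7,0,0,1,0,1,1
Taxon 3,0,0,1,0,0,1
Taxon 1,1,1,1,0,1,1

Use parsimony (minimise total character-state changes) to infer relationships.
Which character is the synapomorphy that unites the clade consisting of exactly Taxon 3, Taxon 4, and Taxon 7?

II

Character polarity is set by the outgroup: the derived state is whichever differs from the outgroup's state, so for II, V, VI the derived state is '0', and for the remaining characters it is '1'.
I (derived state '1') is shared by Taxon 1, Taxon 5, and Taxon 8 — a synapomorphy uniting that clade.
II: derived state '0' in Taxon 3, Taxon 4, and Taxon 7 only — synapomorphy for {Taxon 3, Taxon 4, Taxon 7}.
All ingroup taxa share the derived state '1' for III; it defines the ingroup but does not resolve relationships within it.
IV: derived state '1' in Taxon 5 and Taxon 8 only — synapomorphy for {Taxon 5, Taxon 8}.
V: derived state '0' in Taxon 3 and Taxon 4 only — synapomorphy for {Taxon 3, Taxon 4}.
VI (derived state '0') is unique to Taxon 4 (autapomorphy; uninformative for grouping).
Most parsimonious ingroup topology: (((Taxon 8,Taxon 5),Taxon 1),((Taxon 4,Taxon 3),Taxon 7)).
The clade {Taxon 3, Taxon 4, Taxon 7} is supported by II: its derived state '0' occurs in exactly those taxa and in no other taxon (including the outgroup).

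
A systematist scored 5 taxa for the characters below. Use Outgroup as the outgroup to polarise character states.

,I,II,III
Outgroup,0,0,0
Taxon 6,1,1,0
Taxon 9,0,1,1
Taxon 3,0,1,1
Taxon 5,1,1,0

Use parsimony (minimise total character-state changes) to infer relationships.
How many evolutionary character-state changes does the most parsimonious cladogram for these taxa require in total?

3

The outgroup has state '0' for every character, so '1' is the derived state throughout.
I (derived state '1') is shared by Taxon 5 and Taxon 6 — a synapomorphy uniting that clade.
II (derived state '1') is shared by all ingroup taxa — unites the whole ingroup.
III (derived state '1') is shared by Taxon 3 and Taxon 9 — a synapomorphy uniting that clade.
Most parsimonious ingroup topology: ((Taxon 6,Taxon 5),(Taxon 9,Taxon 3)).
Changes per character on this tree: I: 1; II: 1; III: 1.
Total = 3.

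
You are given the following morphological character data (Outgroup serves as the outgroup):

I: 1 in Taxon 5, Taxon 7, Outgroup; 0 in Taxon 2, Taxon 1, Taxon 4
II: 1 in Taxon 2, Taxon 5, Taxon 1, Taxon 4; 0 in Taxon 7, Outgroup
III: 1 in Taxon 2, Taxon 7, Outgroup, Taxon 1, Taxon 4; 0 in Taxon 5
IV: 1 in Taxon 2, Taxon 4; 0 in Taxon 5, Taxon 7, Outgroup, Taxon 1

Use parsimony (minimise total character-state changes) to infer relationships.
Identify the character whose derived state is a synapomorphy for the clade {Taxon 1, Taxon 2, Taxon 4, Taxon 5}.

Character polarity is set by the outgroup: the derived state is whichever differs from the outgroup's state, so for I, III the derived state is '0', and for the remaining characters it is '1'.
I: derived state '0' in Taxon 1, Taxon 2, and Taxon 4 only — synapomorphy for {Taxon 1, Taxon 2, Taxon 4}.
Only Taxon 1, Taxon 2, Taxon 4, and Taxon 5 show the derived state '1' for II, supporting them as a clade.
III (derived state '0') is unique to Taxon 5 (autapomorphy; uninformative for grouping).
IV: derived state '1' in Taxon 2 and Taxon 4 only — synapomorphy for {Taxon 2, Taxon 4}.
Most parsimonious ingroup topology: ((((Taxon 2,Taxon 4),Taxon 1),Taxon 5),Taxon 7).
The clade {Taxon 1, Taxon 2, Taxon 4, Taxon 5} is supported by II: its derived state '1' occurs in exactly those taxa and in no other taxon (including the outgroup).

II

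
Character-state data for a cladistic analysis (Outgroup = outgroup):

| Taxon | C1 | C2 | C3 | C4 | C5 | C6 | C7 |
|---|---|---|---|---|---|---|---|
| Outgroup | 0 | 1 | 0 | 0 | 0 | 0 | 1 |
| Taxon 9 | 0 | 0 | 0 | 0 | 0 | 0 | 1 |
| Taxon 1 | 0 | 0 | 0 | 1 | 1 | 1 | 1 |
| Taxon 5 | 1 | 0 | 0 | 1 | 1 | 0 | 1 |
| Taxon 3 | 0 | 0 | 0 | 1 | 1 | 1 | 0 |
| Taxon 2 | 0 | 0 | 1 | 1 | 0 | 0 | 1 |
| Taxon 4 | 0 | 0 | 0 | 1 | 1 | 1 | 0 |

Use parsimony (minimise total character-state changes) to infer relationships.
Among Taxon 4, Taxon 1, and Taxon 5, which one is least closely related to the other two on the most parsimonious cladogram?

Taxon 5

Character polarity is set by the outgroup: the derived state is whichever differs from the outgroup's state, so for C2, C7 the derived state is '0', and for the remaining characters it is '1'.
C1 (derived state '1') is unique to Taxon 5 (autapomorphy; uninformative for grouping).
C2 (derived state '0') is shared by all ingroup taxa — unites the whole ingroup.
C3 (derived state '1') is unique to Taxon 2 (autapomorphy; uninformative for grouping).
Only Taxon 1, Taxon 2, Taxon 3, Taxon 4, and Taxon 5 show the derived state '1' for C4, supporting them as a clade.
C5: derived state '1' in Taxon 1, Taxon 3, Taxon 4, and Taxon 5 only — synapomorphy for {Taxon 1, Taxon 3, Taxon 4, Taxon 5}.
C6: derived state '1' in Taxon 1, Taxon 3, and Taxon 4 only — synapomorphy for {Taxon 1, Taxon 3, Taxon 4}.
C7 (derived state '0') is shared by Taxon 3 and Taxon 4 — a synapomorphy uniting that clade.
Most parsimonious ingroup topology: (Taxon 9,(((Taxon 1,(Taxon 3,Taxon 4)),Taxon 5),Taxon 2)).
Taxon 1 and Taxon 4 share a more recent common ancestor with each other than either does with Taxon 5, so Taxon 5 is the least closely related of the three.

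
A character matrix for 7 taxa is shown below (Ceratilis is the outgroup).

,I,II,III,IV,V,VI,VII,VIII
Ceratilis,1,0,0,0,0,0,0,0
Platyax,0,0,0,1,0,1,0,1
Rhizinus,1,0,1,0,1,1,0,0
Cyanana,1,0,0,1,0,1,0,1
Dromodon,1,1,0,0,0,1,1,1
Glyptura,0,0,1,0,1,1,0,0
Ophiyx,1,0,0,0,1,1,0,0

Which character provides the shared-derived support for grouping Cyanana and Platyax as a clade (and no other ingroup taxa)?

Character polarity is set by the outgroup: the derived state is whichever differs from the outgroup's state, so for I the derived state is '0', and for the remaining characters it is '1'.
I (state '0') occurs in Glyptura and Platyax but conflicts with the nesting implied by the other characters — most parsimoniously interpreted as homoplasy.
II: derived state '1' in Dromodon only — an autapomorphy, so it tells us nothing about relationships among taxa.
III: derived state '1' in Glyptura and Rhizinus only — synapomorphy for {Glyptura, Rhizinus}.
IV (derived state '1') is shared by Cyanana and Platyax — a synapomorphy uniting that clade.
Only Glyptura, Ophiyx, and Rhizinus show the derived state '1' for V, supporting them as a clade.
VI (derived state '1') is shared by all ingroup taxa — unites the whole ingroup.
VII: derived state '1' in Dromodon only — an autapomorphy, so it tells us nothing about relationships among taxa.
VIII (derived state '1') is shared by Cyanana, Dromodon, and Platyax — a synapomorphy uniting that clade.
Most parsimonious ingroup topology: (((Platyax,Cyanana),Dromodon),((Rhizinus,Glyptura),Ophiyx)).
The clade {Cyanana, Platyax} is supported by IV: its derived state '1' occurs in exactly those taxa and in no other taxon (including the outgroup).

IV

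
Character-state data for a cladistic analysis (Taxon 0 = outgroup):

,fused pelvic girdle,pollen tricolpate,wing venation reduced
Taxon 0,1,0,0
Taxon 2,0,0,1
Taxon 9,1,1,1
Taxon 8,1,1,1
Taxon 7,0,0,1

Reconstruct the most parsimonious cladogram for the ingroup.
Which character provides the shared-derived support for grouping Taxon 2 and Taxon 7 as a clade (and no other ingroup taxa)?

fused pelvic girdle

Character polarity is set by the outgroup: the derived state is whichever differs from the outgroup's state, so for fused pelvic girdle the derived state is '0', and for the remaining characters it is '1'.
fused pelvic girdle: derived state '0' in Taxon 2 and Taxon 7 only — synapomorphy for {Taxon 2, Taxon 7}.
pollen tricolpate (derived state '1') is shared by Taxon 8 and Taxon 9 — a synapomorphy uniting that clade.
All ingroup taxa share the derived state '1' for wing venation reduced; it defines the ingroup but does not resolve relationships within it.
Most parsimonious ingroup topology: ((Taxon 9,Taxon 8),(Taxon 7,Taxon 2)).
The clade {Taxon 2, Taxon 7} is supported by fused pelvic girdle: its derived state '0' occurs in exactly those taxa and in no other taxon (including the outgroup).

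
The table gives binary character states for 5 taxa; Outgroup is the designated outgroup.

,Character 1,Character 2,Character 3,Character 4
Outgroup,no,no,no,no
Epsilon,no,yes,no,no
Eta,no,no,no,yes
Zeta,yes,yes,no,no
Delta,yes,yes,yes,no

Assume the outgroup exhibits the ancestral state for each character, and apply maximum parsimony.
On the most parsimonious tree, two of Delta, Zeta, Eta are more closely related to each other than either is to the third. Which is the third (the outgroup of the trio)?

Eta

The outgroup has state 'no' for every character, so 'yes' is the derived state throughout.
Only Delta and Zeta show the derived state 'yes' for Character 1, supporting them as a clade.
Character 2: derived state 'yes' in Delta, Epsilon, and Zeta only — synapomorphy for {Delta, Epsilon, Zeta}.
Character 3 (derived state 'yes') is unique to Delta (autapomorphy; uninformative for grouping).
Character 4: derived state 'yes' in Eta only — an autapomorphy, so it tells us nothing about relationships among taxa.
Most parsimonious ingroup topology: ((Epsilon,(Zeta,Delta)),Eta).
Zeta and Delta share a more recent common ancestor with each other than either does with Eta, so Eta is the least closely related of the three.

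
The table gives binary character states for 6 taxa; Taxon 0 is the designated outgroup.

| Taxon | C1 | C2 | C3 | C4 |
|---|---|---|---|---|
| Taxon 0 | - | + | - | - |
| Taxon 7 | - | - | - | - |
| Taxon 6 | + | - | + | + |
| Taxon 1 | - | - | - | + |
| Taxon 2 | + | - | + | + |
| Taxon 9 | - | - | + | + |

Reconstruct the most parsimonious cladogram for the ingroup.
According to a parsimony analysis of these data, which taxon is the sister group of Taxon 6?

Character polarity is set by the outgroup: the derived state is whichever differs from the outgroup's state, so for C2 the derived state is '-', and for the remaining characters it is '+'.
C1: derived state '+' in Taxon 2 and Taxon 6 only — synapomorphy for {Taxon 2, Taxon 6}.
C2 (derived state '-') is shared by all ingroup taxa — unites the whole ingroup.
C3 (derived state '+') is shared by Taxon 2, Taxon 6, and Taxon 9 — a synapomorphy uniting that clade.
C4 (derived state '+') is shared by Taxon 1, Taxon 2, Taxon 6, and Taxon 9 — a synapomorphy uniting that clade.
Most parsimonious ingroup topology: (Taxon 7,(((Taxon 6,Taxon 2),Taxon 9),Taxon 1)).
Taxon 6 and Taxon 2 form a cherry on this tree, so they are sister taxa.

Taxon 2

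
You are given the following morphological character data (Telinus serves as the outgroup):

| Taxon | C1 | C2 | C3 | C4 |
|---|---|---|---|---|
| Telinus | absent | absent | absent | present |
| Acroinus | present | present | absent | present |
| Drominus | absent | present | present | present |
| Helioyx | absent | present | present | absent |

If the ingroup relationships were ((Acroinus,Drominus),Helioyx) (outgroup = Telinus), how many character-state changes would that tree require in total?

5

Map each character onto ((Acroinus,Drominus),Helioyx) (rooted by Telinus) and count the minimum state changes it requires (Fitch parsimony):
C1: 1; C2: 1; C3: 2; C4: 1.
Total tree length = 5.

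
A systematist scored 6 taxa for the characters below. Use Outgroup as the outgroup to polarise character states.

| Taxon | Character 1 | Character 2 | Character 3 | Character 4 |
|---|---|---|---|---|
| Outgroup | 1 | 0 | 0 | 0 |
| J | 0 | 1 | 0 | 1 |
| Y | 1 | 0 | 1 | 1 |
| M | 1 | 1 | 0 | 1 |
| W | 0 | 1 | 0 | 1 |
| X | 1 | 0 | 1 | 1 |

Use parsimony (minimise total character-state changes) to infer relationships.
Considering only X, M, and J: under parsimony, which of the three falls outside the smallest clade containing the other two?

Character polarity is set by the outgroup: the derived state is whichever differs from the outgroup's state, so for Character 1 the derived state is '0', and for the remaining characters it is '1'.
Only J and W show the derived state '0' for Character 1, supporting them as a clade.
Character 2 (derived state '1') is shared by J, M, and W — a synapomorphy uniting that clade.
Character 3: derived state '1' in X and Y only — synapomorphy for {X, Y}.
All ingroup taxa share the derived state '1' for Character 4; it defines the ingroup but does not resolve relationships within it.
Most parsimonious ingroup topology: (((J,W),M),(Y,X)).
M and J share a more recent common ancestor with each other than either does with X, so X is the least closely related of the three.

X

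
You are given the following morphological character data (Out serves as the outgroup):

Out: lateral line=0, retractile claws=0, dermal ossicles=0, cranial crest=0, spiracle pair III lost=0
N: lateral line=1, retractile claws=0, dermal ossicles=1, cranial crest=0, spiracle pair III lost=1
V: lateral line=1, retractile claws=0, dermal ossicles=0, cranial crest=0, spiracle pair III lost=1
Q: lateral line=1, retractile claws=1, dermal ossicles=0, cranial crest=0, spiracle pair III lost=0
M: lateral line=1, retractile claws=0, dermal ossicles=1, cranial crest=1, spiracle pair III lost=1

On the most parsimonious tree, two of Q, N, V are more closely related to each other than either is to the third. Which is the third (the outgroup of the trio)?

The outgroup has state '0' for every character, so '1' is the derived state throughout.
lateral line (derived state '1') is shared by all ingroup taxa — unites the whole ingroup.
retractile claws (derived state '1') is unique to Q (autapomorphy; uninformative for grouping).
dermal ossicles (derived state '1') is shared by M and N — a synapomorphy uniting that clade.
cranial crest (derived state '1') is unique to M (autapomorphy; uninformative for grouping).
spiracle pair III lost (derived state '1') is shared by M, N, and V — a synapomorphy uniting that clade.
Most parsimonious ingroup topology: ((V,(N,M)),Q).
N and V share a more recent common ancestor with each other than either does with Q, so Q is the least closely related of the three.

Q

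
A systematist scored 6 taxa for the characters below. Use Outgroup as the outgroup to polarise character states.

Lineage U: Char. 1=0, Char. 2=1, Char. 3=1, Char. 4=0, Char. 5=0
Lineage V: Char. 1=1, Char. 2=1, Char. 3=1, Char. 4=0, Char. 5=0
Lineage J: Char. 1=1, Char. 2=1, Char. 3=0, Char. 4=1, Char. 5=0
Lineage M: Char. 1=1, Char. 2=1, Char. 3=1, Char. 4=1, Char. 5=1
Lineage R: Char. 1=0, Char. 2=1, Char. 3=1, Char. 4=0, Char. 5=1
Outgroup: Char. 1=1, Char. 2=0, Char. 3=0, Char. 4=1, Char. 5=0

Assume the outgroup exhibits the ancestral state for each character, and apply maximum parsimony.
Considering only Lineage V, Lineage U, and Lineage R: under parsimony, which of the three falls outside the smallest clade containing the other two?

Character polarity is set by the outgroup: the derived state is whichever differs from the outgroup's state, so for Char. 1, Char. 4 the derived state is '0', and for the remaining characters it is '1'.
Only Lineage R and Lineage U show the derived state '0' for Char. 1, supporting them as a clade.
All ingroup taxa share the derived state '1' for Char. 2; it defines the ingroup but does not resolve relationships within it.
Char. 3 (derived state '1') is shared by Lineage M, Lineage R, Lineage U, and Lineage V — a synapomorphy uniting that clade.
Char. 4: derived state '0' in Lineage R, Lineage U, and Lineage V only — synapomorphy for {Lineage R, Lineage U, Lineage V}.
Char. 5 (state '1') occurs in Lineage M and Lineage R but conflicts with the nesting implied by the other characters — most parsimoniously interpreted as homoplasy.
Most parsimonious ingroup topology: (((Lineage V,(Lineage R,Lineage U)),Lineage M),Lineage J).
Lineage R and Lineage U share a more recent common ancestor with each other than either does with Lineage V, so Lineage V is the least closely related of the three.

Lineage V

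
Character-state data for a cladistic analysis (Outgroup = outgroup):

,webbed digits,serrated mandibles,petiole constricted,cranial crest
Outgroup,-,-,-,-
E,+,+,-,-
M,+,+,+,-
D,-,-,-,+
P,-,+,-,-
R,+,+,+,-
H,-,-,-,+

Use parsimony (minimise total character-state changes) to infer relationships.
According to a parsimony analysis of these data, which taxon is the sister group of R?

The outgroup has state '-' for every character, so '+' is the derived state throughout.
webbed digits (derived state '+') is shared by E, M, and R — a synapomorphy uniting that clade.
serrated mandibles (derived state '+') is shared by E, M, P, and R — a synapomorphy uniting that clade.
petiole constricted: derived state '+' in M and R only — synapomorphy for {M, R}.
Only D and H show the derived state '+' for cranial crest, supporting them as a clade.
Most parsimonious ingroup topology: (((E,(M,R)),P),(D,H)).
R and M form a cherry on this tree, so they are sister taxa.

M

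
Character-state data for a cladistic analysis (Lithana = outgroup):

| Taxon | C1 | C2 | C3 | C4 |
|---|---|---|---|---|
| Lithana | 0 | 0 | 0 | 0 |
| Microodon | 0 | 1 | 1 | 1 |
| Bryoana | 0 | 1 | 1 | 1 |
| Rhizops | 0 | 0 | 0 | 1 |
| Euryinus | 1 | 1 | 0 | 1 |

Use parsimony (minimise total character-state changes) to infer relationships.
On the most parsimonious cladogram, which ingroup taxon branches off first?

Rhizops

The outgroup has state '0' for every character, so '1' is the derived state throughout.
C1 (derived state '1') is unique to Euryinus (autapomorphy; uninformative for grouping).
Only Bryoana, Euryinus, and Microodon show the derived state '1' for C2, supporting them as a clade.
C3 (derived state '1') is shared by Bryoana and Microodon — a synapomorphy uniting that clade.
C4 (derived state '1') is shared by all ingroup taxa — unites the whole ingroup.
Most parsimonious ingroup topology: (((Microodon,Bryoana),Euryinus),Rhizops).
Rhizops is sister to the clade containing all other ingroup taxa, so it is the earliest-diverging (most basal) ingroup lineage.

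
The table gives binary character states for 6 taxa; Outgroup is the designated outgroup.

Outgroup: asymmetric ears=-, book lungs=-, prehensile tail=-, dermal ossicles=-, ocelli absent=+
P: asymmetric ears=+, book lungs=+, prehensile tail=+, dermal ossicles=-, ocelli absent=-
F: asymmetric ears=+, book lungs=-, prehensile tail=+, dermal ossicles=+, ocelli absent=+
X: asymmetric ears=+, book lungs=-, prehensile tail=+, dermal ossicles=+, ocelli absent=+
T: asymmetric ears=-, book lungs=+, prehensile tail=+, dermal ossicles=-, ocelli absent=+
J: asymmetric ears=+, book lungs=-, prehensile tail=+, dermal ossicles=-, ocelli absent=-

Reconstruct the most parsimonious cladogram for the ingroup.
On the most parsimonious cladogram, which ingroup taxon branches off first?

T

Character polarity is set by the outgroup: the derived state is whichever differs from the outgroup's state, so for ocelli absent the derived state is '-', and for the remaining characters it is '+'.
asymmetric ears: derived state '+' in F, J, P, and X only — synapomorphy for {F, J, P, X}.
book lungs (state '+') occurs in P and T but conflicts with the nesting implied by the other characters — most parsimoniously interpreted as homoplasy.
prehensile tail (derived state '+') is shared by all ingroup taxa — unites the whole ingroup.
dermal ossicles: derived state '+' in F and X only — synapomorphy for {F, X}.
ocelli absent (derived state '-') is shared by J and P — a synapomorphy uniting that clade.
Most parsimonious ingroup topology: (((P,J),(F,X)),T).
T is sister to the clade containing all other ingroup taxa, so it is the earliest-diverging (most basal) ingroup lineage.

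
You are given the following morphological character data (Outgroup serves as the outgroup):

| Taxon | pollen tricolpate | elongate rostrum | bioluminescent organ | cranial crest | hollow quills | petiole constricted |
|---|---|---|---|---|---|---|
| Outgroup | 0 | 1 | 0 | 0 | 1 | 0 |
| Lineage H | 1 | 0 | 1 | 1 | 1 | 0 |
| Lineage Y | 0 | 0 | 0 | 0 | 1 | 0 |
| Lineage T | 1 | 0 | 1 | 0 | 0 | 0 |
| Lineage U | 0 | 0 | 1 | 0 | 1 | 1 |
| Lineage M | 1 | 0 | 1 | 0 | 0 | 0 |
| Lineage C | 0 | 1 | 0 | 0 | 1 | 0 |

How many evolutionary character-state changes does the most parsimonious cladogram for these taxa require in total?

6

Character polarity is set by the outgroup: the derived state is whichever differs from the outgroup's state, so for elongate rostrum, hollow quills the derived state is '0', and for the remaining characters it is '1'.
pollen tricolpate (derived state '1') is shared by Lineage H, Lineage M, and Lineage T — a synapomorphy uniting that clade.
elongate rostrum: derived state '0' in Lineage H, Lineage M, Lineage T, Lineage U, and Lineage Y only — synapomorphy for {Lineage H, Lineage M, Lineage T, Lineage U, Lineage Y}.
bioluminescent organ: derived state '1' in Lineage H, Lineage M, Lineage T, and Lineage U only — synapomorphy for {Lineage H, Lineage M, Lineage T, Lineage U}.
cranial crest (derived state '1') is unique to Lineage H (autapomorphy; uninformative for grouping).
hollow quills (derived state '0') is shared by Lineage M and Lineage T — a synapomorphy uniting that clade.
petiole constricted (derived state '1') is unique to Lineage U (autapomorphy; uninformative for grouping).
Most parsimonious ingroup topology: ((((Lineage H,(Lineage T,Lineage M)),Lineage U),Lineage Y),Lineage C).
Changes per character on this tree: pollen tricolpate: 1; elongate rostrum: 1; bioluminescent organ: 1; cranial crest: 1; hollow quills: 1; petiole constricted: 1.
Total = 6.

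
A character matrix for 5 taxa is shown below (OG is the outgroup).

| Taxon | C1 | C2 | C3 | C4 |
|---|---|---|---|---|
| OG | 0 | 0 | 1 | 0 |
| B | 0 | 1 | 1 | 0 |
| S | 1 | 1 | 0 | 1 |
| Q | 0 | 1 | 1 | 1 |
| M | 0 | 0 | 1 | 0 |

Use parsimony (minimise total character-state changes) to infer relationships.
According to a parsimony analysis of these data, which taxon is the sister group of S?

Character polarity is set by the outgroup: the derived state is whichever differs from the outgroup's state, so for C3 the derived state is '0', and for the remaining characters it is '1'.
C1 (derived state '1') is unique to S (autapomorphy; uninformative for grouping).
C2: derived state '1' in B, Q, and S only — synapomorphy for {B, Q, S}.
C3: derived state '0' in S only — an autapomorphy, so it tells us nothing about relationships among taxa.
C4: derived state '1' in Q and S only — synapomorphy for {Q, S}.
Most parsimonious ingroup topology: ((B,(S,Q)),M).
S and Q form a cherry on this tree, so they are sister taxa.

Q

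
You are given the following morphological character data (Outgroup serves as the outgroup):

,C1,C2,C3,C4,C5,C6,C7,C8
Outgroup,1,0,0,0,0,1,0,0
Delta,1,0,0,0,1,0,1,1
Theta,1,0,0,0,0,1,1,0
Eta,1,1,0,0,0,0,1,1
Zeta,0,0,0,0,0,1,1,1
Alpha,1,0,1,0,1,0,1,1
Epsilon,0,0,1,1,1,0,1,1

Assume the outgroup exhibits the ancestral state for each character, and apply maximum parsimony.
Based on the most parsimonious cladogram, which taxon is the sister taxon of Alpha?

Epsilon

Character polarity is set by the outgroup: the derived state is whichever differs from the outgroup's state, so for C1, C6 the derived state is '0', and for the remaining characters it is '1'.
C1 (state '0') occurs in Epsilon and Zeta but conflicts with the nesting implied by the other characters — most parsimoniously interpreted as homoplasy.
C2: derived state '1' in Eta only — an autapomorphy, so it tells us nothing about relationships among taxa.
Only Alpha and Epsilon show the derived state '1' for C3, supporting them as a clade.
C4: derived state '1' in Epsilon only — an autapomorphy, so it tells us nothing about relationships among taxa.
Only Alpha, Delta, and Epsilon show the derived state '1' for C5, supporting them as a clade.
C6 (derived state '0') is shared by Alpha, Delta, Epsilon, and Eta — a synapomorphy uniting that clade.
C7 (derived state '1') is shared by all ingroup taxa — unites the whole ingroup.
C8 (derived state '1') is shared by Alpha, Delta, Epsilon, Eta, and Zeta — a synapomorphy uniting that clade.
Most parsimonious ingroup topology: (((Eta,((Alpha,Epsilon),Delta)),Zeta),Theta).
Alpha and Epsilon form a cherry on this tree, so they are sister taxa.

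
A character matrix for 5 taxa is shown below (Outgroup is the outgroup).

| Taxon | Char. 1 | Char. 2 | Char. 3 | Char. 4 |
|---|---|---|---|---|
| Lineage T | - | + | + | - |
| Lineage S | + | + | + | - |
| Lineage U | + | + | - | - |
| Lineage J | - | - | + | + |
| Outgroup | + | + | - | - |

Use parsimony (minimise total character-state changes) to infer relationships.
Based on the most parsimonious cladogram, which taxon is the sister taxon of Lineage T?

Character polarity is set by the outgroup: the derived state is whichever differs from the outgroup's state, so for Char. 1, Char. 2 the derived state is '-', and for the remaining characters it is '+'.
Char. 1 (derived state '-') is shared by Lineage J and Lineage T — a synapomorphy uniting that clade.
Char. 2 (derived state '-') is unique to Lineage J (autapomorphy; uninformative for grouping).
Only Lineage J, Lineage S, and Lineage T show the derived state '+' for Char. 3, supporting them as a clade.
Char. 4 (derived state '+') is unique to Lineage J (autapomorphy; uninformative for grouping).
Most parsimonious ingroup topology: (((Lineage J,Lineage T),Lineage S),Lineage U).
Lineage T and Lineage J form a cherry on this tree, so they are sister taxa.

Lineage J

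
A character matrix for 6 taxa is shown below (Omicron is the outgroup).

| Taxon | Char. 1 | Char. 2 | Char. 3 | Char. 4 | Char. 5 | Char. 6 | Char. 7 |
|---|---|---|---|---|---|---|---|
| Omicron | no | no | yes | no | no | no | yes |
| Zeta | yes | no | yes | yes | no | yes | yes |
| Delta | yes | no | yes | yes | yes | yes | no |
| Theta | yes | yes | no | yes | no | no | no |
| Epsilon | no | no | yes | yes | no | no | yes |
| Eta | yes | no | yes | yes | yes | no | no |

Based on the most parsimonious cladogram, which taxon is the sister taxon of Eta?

Delta

Character polarity is set by the outgroup: the derived state is whichever differs from the outgroup's state, so for Char. 3, Char. 7 the derived state is 'no', and for the remaining characters it is 'yes'.
Char. 1: derived state 'yes' in Delta, Eta, Theta, and Zeta only — synapomorphy for {Delta, Eta, Theta, Zeta}.
Char. 2 (derived state 'yes') is unique to Theta (autapomorphy; uninformative for grouping).
Char. 3: derived state 'no' in Theta only — an autapomorphy, so it tells us nothing about relationships among taxa.
All ingroup taxa share the derived state 'yes' for Char. 4; it defines the ingroup but does not resolve relationships within it.
Char. 5 (derived state 'yes') is shared by Delta and Eta — a synapomorphy uniting that clade.
Char. 6 (state 'yes') occurs in Delta and Zeta but conflicts with the nesting implied by the other characters — most parsimoniously interpreted as homoplasy.
Char. 7: derived state 'no' in Delta, Eta, and Theta only — synapomorphy for {Delta, Eta, Theta}.
Most parsimonious ingroup topology: ((Zeta,((Delta,Eta),Theta)),Epsilon).
Eta and Delta form a cherry on this tree, so they are sister taxa.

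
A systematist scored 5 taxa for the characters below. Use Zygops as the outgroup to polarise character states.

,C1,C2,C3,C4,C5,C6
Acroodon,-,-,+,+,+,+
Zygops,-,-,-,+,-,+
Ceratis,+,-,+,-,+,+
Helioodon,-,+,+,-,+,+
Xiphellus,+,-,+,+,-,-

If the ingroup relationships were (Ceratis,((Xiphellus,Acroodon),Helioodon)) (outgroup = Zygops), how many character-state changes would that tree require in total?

9

Map each character onto (Ceratis,((Xiphellus,Acroodon),Helioodon)) (rooted by Zygops) and count the minimum state changes it requires (Fitch parsimony):
C1: 2; C2: 1; C3: 1; C4: 2; C5: 2; C6: 1.
Total tree length = 9.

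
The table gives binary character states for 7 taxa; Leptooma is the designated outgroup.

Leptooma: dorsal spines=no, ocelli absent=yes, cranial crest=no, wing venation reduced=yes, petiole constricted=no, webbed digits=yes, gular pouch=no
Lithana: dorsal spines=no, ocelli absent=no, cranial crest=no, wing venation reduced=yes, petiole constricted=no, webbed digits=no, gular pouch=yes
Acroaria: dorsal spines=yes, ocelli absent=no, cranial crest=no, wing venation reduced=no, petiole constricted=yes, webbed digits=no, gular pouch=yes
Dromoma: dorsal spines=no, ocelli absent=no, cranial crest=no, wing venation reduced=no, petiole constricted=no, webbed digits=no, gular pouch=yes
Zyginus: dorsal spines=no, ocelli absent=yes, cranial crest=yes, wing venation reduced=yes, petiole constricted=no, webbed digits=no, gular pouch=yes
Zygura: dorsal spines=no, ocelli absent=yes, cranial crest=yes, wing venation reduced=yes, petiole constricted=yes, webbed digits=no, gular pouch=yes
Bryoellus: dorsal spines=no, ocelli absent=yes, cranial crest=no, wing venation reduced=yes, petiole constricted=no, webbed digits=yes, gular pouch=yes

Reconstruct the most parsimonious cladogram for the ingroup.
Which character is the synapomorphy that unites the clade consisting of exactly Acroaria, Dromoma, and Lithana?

Character polarity is set by the outgroup: the derived state is whichever differs from the outgroup's state, so for ocelli absent, wing venation reduced, webbed digits the derived state is 'no', and for the remaining characters it is 'yes'.
dorsal spines (derived state 'yes') is unique to Acroaria (autapomorphy; uninformative for grouping).
Only Acroaria, Dromoma, and Lithana show the derived state 'no' for ocelli absent, supporting them as a clade.
cranial crest (derived state 'yes') is shared by Zyginus and Zygura — a synapomorphy uniting that clade.
wing venation reduced (derived state 'no') is shared by Acroaria and Dromoma — a synapomorphy uniting that clade.
petiole constricted (state 'yes') occurs in Acroaria and Zygura but conflicts with the nesting implied by the other characters — most parsimoniously interpreted as homoplasy.
Only Acroaria, Dromoma, Lithana, Zyginus, and Zygura show the derived state 'no' for webbed digits, supporting them as a clade.
gular pouch (derived state 'yes') is shared by all ingroup taxa — unites the whole ingroup.
Most parsimonious ingroup topology: (((Lithana,(Acroaria,Dromoma)),(Zyginus,Zygura)),Bryoellus).
The clade {Acroaria, Dromoma, Lithana} is supported by ocelli absent: its derived state 'no' occurs in exactly those taxa and in no other taxon (including the outgroup).

ocelli absent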